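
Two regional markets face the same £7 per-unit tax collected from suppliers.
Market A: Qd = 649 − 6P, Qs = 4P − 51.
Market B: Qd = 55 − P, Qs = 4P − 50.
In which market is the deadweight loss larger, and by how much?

Market A: pre-tax P* = £70, Q* = 229; post-tax Q = 212.2; deadweight loss = £58.8.
Market B: pre-tax P* = £21, Q* = 34; post-tax Q = 28.4; deadweight loss = £19.6.
Difference: £58.8 vs £19.6 → market A is larger by £39.2.

Market A, by £39.2.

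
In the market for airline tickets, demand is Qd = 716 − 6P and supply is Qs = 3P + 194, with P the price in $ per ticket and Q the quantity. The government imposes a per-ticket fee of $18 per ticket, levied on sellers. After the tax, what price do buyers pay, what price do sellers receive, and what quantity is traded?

Buyers pay $64; sellers receive $46; quantity = 332.

Without the tax, 716 − 6P = 3P + 194 gives 9P = 522, so P* = $58 and Q* = 368.
With the tax collected from sellers, supply shifts: Qs = 3(P − 18) + 194.
New equilibrium: buyers pay $64, sellers receive $46, Q = 332. (Wedge: Pb − Ps = 18.)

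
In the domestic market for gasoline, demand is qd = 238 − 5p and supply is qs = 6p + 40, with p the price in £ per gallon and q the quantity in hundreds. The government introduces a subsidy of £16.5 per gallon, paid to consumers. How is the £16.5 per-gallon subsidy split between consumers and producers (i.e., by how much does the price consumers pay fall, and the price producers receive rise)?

Consumers gain £9 per gallon; producers gain £7.5 per gallon.

Before the subsidy: set 238 − 5p = 6p + 40 → p* = £18, q* = 148.
With a per-unit subsidy paid to consumers, each effectively pays p − 16.5, so demand becomes qd = 238 − 5(p − 16.5).
Solving gives q = 193 with consumers paying £9 and producers receiving £25.5 (the £16.5 wedge).
Gain to consumers: £9; to producers: £7.5. (They sum to £16.5.)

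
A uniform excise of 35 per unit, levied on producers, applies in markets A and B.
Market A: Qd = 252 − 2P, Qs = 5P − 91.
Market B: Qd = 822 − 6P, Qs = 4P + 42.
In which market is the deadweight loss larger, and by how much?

Market B, by 595.

Market A: pre-tax P* = 49, Q* = 154; post-tax Q = 104; deadweight loss = 875.
Market B: pre-tax P* = 78, Q* = 354; post-tax Q = 270; deadweight loss = 1470.
Difference: 875 vs 1470 → market B is larger by 595.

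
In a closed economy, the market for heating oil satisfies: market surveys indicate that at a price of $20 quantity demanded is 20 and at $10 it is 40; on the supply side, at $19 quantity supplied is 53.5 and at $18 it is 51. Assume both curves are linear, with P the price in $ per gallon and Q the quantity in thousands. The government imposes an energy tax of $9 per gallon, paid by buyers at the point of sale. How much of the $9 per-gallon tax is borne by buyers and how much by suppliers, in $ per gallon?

Buyers bear $5 per gallon; suppliers bear $4 per gallon.

Demand slope: (40 − 20)/(10 − 20) = -2, so Qd = 60 − 2P.
Supply slope: (51 − 53.5)/(18 − 19) = 2.5, so Qs = 2.5P + 6.
Without the tax, 60 − 2P = 2.5P + 6 gives 4.5P = 54, so P* = $12 and Q* = 36.
With the tax collected from buyers, demand (in seller-price terms) shifts: Qd = 60 − 2(P + 9).
New equilibrium: buyers pay $17, suppliers receive $8, Q = 26. (Wedge: Pb − Ps = 9.)
Burden on buyers: $5; on suppliers: $4. (They sum to $9.)
The less price-elastic side of the market bears the larger share of a per-unit tax.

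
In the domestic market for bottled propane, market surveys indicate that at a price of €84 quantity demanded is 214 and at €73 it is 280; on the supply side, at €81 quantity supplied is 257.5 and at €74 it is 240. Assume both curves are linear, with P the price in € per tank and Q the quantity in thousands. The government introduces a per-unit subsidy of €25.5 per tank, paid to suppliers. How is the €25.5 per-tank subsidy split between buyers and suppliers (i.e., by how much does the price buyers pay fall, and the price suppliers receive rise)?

Buyers gain €7.5 per tank; suppliers gain €18 per tank.

Demand slope: (280 − 214)/(73 − 84) = -6, so Qd = 718 − 6P.
Supply slope: (240 − 257.5)/(74 − 81) = 2.5, so Qs = 2.5P + 55.
Without the subsidy, 718 − 6P = 2.5P + 55 gives 8.5P = 663, so P* = €78 and Q* = 250.
With a per-unit subsidy paid to suppliers, each receives P + 25.5 per unit sold, so supply becomes Qs = 2.5(P + 25.5) + 55.
Solving gives Q = 295 with buyers paying €70.5 and suppliers receiving €96 (the €25.5 wedge).
Gain to buyers: €7.5; to suppliers: €18. (They sum to €25.5.)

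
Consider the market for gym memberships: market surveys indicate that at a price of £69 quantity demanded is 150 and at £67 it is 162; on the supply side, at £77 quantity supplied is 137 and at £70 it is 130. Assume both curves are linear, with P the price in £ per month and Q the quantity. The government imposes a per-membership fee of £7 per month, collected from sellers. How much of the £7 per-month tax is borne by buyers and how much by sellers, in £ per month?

Demand slope: (162 − 150)/(67 − 69) = -6, so Qd = 564 − 6P.
Supply slope: (130 − 137)/(70 − 77) = 1, so Qs = P + 60.
Without the tax, 564 − 6P = P + 60 gives 7P = 504, so P* = £72 and Q* = 132.
With the tax collected from sellers, supply shifts: Qs = (P − 7) + 60.
Solving gives Q = 126 with buyers paying £73 and sellers receiving £66 (the £7 wedge).
Burden on buyers: £1; on sellers: £6. (They sum to £7.)

Buyers bear £1 per month; sellers bear £6 per month.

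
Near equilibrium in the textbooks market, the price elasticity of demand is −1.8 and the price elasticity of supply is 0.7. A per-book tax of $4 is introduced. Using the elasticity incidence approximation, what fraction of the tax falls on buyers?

Buyers' share ≈ 0.28.

Incidence ratio: buyers' share ≈ εs / (εs + |εd|) = 0.7 / (0.7 + 1.8) = 0.28.
Supply is the less elastic side, so buyers bear the smaller share.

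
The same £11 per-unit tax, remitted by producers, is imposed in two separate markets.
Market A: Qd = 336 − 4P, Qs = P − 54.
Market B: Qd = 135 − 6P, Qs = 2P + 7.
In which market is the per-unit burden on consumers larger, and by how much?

Market A: pre-tax P* = £78, Q* = 24; post-tax Q = 15.2; per-unit burden on consumers = £2.2.
Market B: pre-tax P* = £16, Q* = 39; post-tax Q = 22.5; per-unit burden on consumers = £2.75.
Difference: £2.2 vs £2.75 → market B is larger by £0.55.

Market B, by £0.55.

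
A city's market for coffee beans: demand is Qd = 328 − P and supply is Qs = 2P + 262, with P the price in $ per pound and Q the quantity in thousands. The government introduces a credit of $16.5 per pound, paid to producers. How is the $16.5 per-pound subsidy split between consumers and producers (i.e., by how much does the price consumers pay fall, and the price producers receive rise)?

Consumers gain $11 per pound; producers gain $5.5 per pound.

Without the subsidy, 328 − P = 2P + 262 gives 3P = 66, so P* = $22 and Q* = 306.
With a per-unit subsidy paid to producers, each receives P + 16.5 per unit sold, so supply becomes Qs = 2(P + 16.5) + 262.
New equilibrium: consumers pay $11, producers receive $27.5, Q = 317. (Wedge: Pb − Ps = −16.5.)
Gain to consumers: $11; to producers: $5.5. (They sum to $16.5.)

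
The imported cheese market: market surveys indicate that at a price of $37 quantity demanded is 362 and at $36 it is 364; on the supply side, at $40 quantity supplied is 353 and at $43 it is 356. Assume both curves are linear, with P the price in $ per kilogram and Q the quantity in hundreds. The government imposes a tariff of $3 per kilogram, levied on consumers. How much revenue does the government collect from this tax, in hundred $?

Tax revenue = $1056 hundred.

Demand slope: (364 − 362)/(36 − 37) = -2, so Qd = 436 − 2P.
Supply slope: (356 − 353)/(43 − 40) = 1, so Qs = P + 313.
Before the tax: set 436 − 2P = P + 313 → P* = $41, Q* = 354.
With the tax collected from consumers, demand (in seller-price terms) shifts: Qd = 436 − 2(P + 3).
Solving gives Q = 352 with consumers paying $42 and producers receiving $39 (the $3 wedge).
Revenue = t · Q = 3 · 352 = $1056.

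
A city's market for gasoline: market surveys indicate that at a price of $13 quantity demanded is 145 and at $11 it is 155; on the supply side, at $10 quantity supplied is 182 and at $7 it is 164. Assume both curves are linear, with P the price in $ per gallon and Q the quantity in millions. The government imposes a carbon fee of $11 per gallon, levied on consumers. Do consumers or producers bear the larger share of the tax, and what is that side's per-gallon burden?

Consumers bear the larger share: $6 per gallon.

Demand slope: (155 − 145)/(11 − 13) = -5, so Qd = 210 − 5P.
Supply slope: (164 − 182)/(7 − 10) = 6, so Qs = 6P + 122.
Without the tax, 210 − 5P = 6P + 122 gives 11P = 88, so P* = $8 and Q* = 170.
With the tax collected from consumers, demand (in seller-price terms) shifts: Qd = 210 − 5(P + 11).
New equilibrium: consumers pay $14, producers receive $3, Q = 140. (Wedge: Pb − Ps = 11.)
Per-gallon burden: consumers $6, producers $5.
Consumers take the larger share because demand is less price-elastic here (demand slope 5 vs supply slope 6).
The less price-elastic side of the market bears the larger share of a per-unit tax.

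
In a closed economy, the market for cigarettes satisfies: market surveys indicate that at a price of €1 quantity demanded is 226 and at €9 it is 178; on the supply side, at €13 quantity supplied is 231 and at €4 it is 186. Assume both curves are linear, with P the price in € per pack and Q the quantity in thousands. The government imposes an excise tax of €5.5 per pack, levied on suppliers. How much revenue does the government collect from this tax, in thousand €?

Tax revenue = €995.5 thousand.

Demand slope: (178 − 226)/(9 − 1) = -6, so Qd = 232 − 6P.
Supply slope: (186 − 231)/(4 − 13) = 5, so Qs = 5P + 166.
Without the tax, 232 − 6P = 5P + 166 gives 11P = 66, so P* = €6 and Q* = 196.
With the tax collected from suppliers, supply shifts: Qs = 5(P − 5.5) + 166.
New equilibrium: buyers pay €8.5, suppliers receive €3, Q = 181. (Wedge: Pb − Ps = 5.5.)
Revenue = t · Q = 5.5 · 181 = €995.5.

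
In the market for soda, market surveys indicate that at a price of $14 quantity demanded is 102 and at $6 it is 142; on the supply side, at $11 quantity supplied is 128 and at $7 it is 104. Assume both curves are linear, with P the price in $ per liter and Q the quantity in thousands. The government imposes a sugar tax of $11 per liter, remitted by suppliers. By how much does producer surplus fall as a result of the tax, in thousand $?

Producer surplus falls by $535 thousand.

Demand slope: (142 − 102)/(6 − 14) = -5, so Qd = 172 − 5P.
Supply slope: (104 − 128)/(7 − 11) = 6, so Qs = 6P + 62.
Before the tax: set 172 − 5P = 6P + 62 → P* = $10, Q* = 122.
With the tax collected from suppliers, supply shifts: Qs = 6(P − 11) + 62.
New equilibrium: consumers pay $16, suppliers receive $5, Q = 92. (Wedge: Pb − Ps = 11.)
ΔPS is the trapezoid between Q = 92 and Q = 122 of height $5: ½ · (122 + 92) · 5 = $535.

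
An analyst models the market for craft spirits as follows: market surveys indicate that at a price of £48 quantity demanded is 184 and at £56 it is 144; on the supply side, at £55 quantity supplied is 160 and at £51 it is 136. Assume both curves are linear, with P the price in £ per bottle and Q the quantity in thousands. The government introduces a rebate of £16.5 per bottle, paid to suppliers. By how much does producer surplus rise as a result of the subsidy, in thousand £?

Demand slope: (144 − 184)/(56 − 48) = -5, so Qd = 424 − 5P.
Supply slope: (136 − 160)/(51 − 55) = 6, so Qs = 6P − 170.
Before the subsidy: set 424 − 5P = 6P − 170 → P* = £54, Q* = 154.
With a per-unit subsidy paid to suppliers, each receives P + 16.5 per unit sold, so supply becomes Qs = 6(P + 16.5) − 170.
Solving gives Q = 199 with consumers paying £45 and suppliers receiving £61.5 (the £16.5 wedge).
ΔPS is the trapezoid between Q = 199 and Q = 154 of height £7.5: ½ · (154 + 199) · 7.5 = £1323.75.

Producer surplus rises by £1323.75 thousand.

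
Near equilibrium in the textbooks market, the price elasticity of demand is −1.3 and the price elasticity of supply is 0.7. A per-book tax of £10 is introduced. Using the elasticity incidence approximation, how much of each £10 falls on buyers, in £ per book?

Buyers bear ≈ £3.5 per book.

Incidence ratio: buyers' share ≈ εs / (εs + |εd|) = 0.7 / (0.7 + 1.3) = 0.35.
So buyers bear ≈ 0.35 × £10 = £3.5; suppliers bear £6.5.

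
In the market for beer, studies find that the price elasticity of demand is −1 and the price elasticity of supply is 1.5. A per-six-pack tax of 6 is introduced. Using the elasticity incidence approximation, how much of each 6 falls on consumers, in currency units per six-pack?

Consumers bear ≈ 3.6 per six-pack.

Incidence ratio: consumers' share ≈ εs / (εs + |εd|) = 1.5 / (1.5 + 1) = 0.6.
So consumers bear ≈ 0.6 × 6 = 3.6; producers bear 2.4.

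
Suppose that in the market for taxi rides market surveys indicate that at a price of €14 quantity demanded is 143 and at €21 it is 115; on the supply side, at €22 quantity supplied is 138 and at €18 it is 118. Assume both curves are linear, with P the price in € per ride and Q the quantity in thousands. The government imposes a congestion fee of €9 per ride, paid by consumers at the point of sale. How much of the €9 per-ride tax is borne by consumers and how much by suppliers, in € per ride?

Demand slope: (115 − 143)/(21 − 14) = -4, so Qd = 199 − 4P.
Supply slope: (118 − 138)/(18 − 22) = 5, so Qs = 5P + 28.
Before the tax: set 199 − 4P = 5P + 28 → P* = €19, Q* = 123.
With the tax collected from consumers, demand (in seller-price terms) shifts: Qd = 199 − 4(P + 9).
Solving gives Q = 103 with consumers paying €24 and suppliers receiving €15 (the €9 wedge).
Burden on consumers: €5; on suppliers: €4. (They sum to €9.)
The less price-elastic side of the market bears the larger share of a per-unit tax.

Consumers bear €5 per ride; suppliers bear €4 per ride.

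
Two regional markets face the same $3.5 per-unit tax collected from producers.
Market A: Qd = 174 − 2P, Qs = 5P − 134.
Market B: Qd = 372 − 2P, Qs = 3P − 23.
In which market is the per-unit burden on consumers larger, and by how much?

Market A: pre-tax P* = $44, Q* = 86; post-tax Q = 81; per-unit burden on consumers = $2.5.
Market B: pre-tax P* = $79, Q* = 214; post-tax Q = 209.8; per-unit burden on consumers = $2.1.
Difference: $2.5 vs $2.1 → market A is larger by $0.4.

Market A, by $0.4.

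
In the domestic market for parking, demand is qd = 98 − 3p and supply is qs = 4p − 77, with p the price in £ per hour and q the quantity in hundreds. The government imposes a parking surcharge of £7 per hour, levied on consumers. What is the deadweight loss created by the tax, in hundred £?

Without the tax, 98 − 3p = 4p − 77 gives 7p = 175, so p* = £25 and q* = 23.
With the tax collected from consumers, demand (in seller-price terms) shifts: qd = 98 − 3(p + 7).
Solving gives q = 11 with consumers paying £29 and producers receiving £22 (the £7 wedge).
Quantity falls by |ΔQ| = |23 − 11| = 12.
DWL = ½ · t · |ΔQ| = ½ · 7 · 12 = £42.

Deadweight loss = £42 hundred.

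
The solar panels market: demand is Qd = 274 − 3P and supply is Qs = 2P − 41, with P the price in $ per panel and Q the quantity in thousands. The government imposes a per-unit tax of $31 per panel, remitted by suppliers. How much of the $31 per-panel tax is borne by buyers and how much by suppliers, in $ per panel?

Without the tax, 274 − 3P = 2P − 41 gives 5P = 315, so P* = $63 and Q* = 85.
With the tax collected from suppliers, supply shifts: Qs = 2(P − 31) − 41.
Solving gives Q = 47.8 with buyers paying $75.4 and suppliers receiving $44.4 (the $31 wedge).
Burden on buyers: $12.4; on suppliers: $18.6. (They sum to $31.)

Buyers bear $12.4 per panel; suppliers bear $18.6 per panel.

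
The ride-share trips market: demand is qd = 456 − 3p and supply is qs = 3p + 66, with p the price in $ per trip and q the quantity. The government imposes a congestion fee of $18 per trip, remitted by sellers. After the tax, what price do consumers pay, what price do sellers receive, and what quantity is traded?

Consumers pay $74; sellers receive $56; quantity = 234.

Without the tax, 456 − 3p = 3p + 66 gives 6p = 390, so p* = $65 and q* = 261.
With the tax collected from sellers, supply shifts: qs = 3(p − 18) + 66.
New equilibrium: consumers pay $74, sellers receive $56, q = 234. (Wedge: pb − ps = 18.)
The less price-elastic side of the market bears the larger share of a per-unit tax.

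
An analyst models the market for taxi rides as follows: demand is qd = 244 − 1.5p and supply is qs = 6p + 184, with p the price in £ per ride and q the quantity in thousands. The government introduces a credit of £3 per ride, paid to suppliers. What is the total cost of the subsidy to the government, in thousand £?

Government outlay = £706.8 thousand.

Before the subsidy: set 244 − 1.5p = 6p + 184 → p* = £8, q* = 232.
With a per-unit subsidy paid to suppliers, each receives p + 3 per unit sold, so supply becomes qs = 6(p + 3) + 184.
Solving gives q = 235.6 with buyers paying £5.6 and suppliers receiving £8.6 (the £3 wedge).
Outlay = t · Q = 3 · 235.6 = £706.8.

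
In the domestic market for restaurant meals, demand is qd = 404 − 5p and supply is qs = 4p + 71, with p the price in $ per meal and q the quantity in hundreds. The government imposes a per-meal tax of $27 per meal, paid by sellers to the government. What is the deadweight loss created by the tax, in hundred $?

Without the tax, 404 − 5p = 4p + 71 gives 9p = 333, so p* = $37 and q* = 219.
With the tax collected from sellers, supply shifts: qs = 4(p − 27) + 71.
New equilibrium: buyers pay $49, sellers receive $22, q = 159. (Wedge: pb − ps = 27.)
Quantity falls by |ΔQ| = |219 − 159| = 60.
DWL = ½ · t · |ΔQ| = ½ · 27 · 60 = $810.

Deadweight loss = $810 hundred.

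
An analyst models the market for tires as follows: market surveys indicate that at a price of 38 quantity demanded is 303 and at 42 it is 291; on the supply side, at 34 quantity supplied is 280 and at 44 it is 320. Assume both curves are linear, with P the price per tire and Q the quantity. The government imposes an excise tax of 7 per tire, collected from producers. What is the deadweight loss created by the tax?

Demand slope: (291 − 303)/(42 − 38) = -3, so Qd = 417 − 3P.
Supply slope: (320 − 280)/(44 − 34) = 4, so Qs = 4P + 144.
Without the tax, 417 − 3P = 4P + 144 gives 7P = 273, so P* = 39 and Q* = 300.
With the tax collected from producers, supply shifts: Qs = 4(P − 7) + 144.
Solving gives Q = 288 with buyers paying 43 and producers receiving 36 (the 7 wedge).
Quantity falls by |ΔQ| = |300 − 288| = 12.
DWL = ½ · t · |ΔQ| = ½ · 7 · 12 = 42.

Deadweight loss = 42.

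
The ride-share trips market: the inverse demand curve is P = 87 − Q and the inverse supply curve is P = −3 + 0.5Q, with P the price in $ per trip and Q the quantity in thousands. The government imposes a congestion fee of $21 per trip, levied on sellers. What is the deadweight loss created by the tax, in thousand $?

Rewrite in direct form: Qd = 87 − P and Qs = 2P + 6.
Before the tax: set 87 − P = 2P + 6 → P* = $27, Q* = 60.
With the tax collected from sellers, supply shifts: Qs = 2(P − 21) + 6.
New equilibrium: buyers pay $41, sellers receive $20, Q = 46. (Wedge: Pb − Ps = 21.)
Quantity falls by |ΔQ| = |60 − 46| = 14.
DWL = ½ · t · |ΔQ| = ½ · 21 · 14 = $147.

Deadweight loss = $147 thousand.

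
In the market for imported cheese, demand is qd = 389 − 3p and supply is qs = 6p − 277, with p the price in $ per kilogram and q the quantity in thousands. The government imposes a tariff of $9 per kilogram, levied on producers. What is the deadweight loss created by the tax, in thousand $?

Deadweight loss = $81 thousand.

Before the tax: set 389 − 3p = 6p − 277 → p* = $74, q* = 167.
With the tax collected from producers, supply shifts: qs = 6(p − 9) − 277.
New equilibrium: buyers pay $80, producers receive $71, q = 149. (Wedge: pb − ps = 9.)
Quantity falls by |ΔQ| = |167 − 149| = 18.
DWL = ½ · t · |ΔQ| = ½ · 9 · 18 = $81.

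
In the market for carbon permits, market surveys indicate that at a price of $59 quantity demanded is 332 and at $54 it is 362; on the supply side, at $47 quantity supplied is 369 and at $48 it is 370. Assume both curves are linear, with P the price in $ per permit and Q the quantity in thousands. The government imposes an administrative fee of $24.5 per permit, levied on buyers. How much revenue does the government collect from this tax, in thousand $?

Tax revenue = $8648.5 thousand.

Demand slope: (362 − 332)/(54 − 59) = -6, so Qd = 686 − 6P.
Supply slope: (370 − 369)/(48 − 47) = 1, so Qs = P + 322.
Before the tax: set 686 − 6P = P + 322 → P* = $52, Q* = 374.
With the tax collected from buyers, demand (in seller-price terms) shifts: Qd = 686 − 6(P + 24.5).
New equilibrium: buyers pay $55.5, suppliers receive $31, Q = 353. (Wedge: Pb − Ps = 24.5.)
Revenue = t · Q = 24.5 · 353 = $8648.5.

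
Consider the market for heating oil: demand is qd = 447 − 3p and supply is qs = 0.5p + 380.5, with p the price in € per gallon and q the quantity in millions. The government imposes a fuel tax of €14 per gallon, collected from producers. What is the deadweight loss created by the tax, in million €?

Before the tax: set 447 − 3p = 0.5p + 380.5 → p* = €19, q* = 390.
With the tax collected from producers, supply shifts: qs = 0.5(p − 14) + 380.5.
Solving gives q = 384 with consumers paying €21 and producers receiving €7 (the €14 wedge).
Quantity falls by |ΔQ| = |390 − 384| = 6.
DWL = ½ · t · |ΔQ| = ½ · 14 · 6 = €42.

Deadweight loss = €42 million.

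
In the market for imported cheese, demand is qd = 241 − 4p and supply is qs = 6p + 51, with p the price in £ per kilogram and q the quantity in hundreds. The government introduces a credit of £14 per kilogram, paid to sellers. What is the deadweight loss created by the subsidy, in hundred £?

Deadweight loss = £235.2 hundred.

Without the subsidy, 241 − 4p = 6p + 51 gives 10p = 190, so p* = £19 and q* = 165.
With a per-unit subsidy paid to sellers, each receives p + 14 per unit sold, so supply becomes qs = 6(p + 14) + 51.
Solving gives q = 198.6 with consumers paying £10.6 and sellers receiving £24.6 (the £14 wedge).
Quantity rises by |ΔQ| = |165 − 198.6| = 33.6.
DWL = ½ · t · |ΔQ| = ½ · 14 · 33.6 = £235.2.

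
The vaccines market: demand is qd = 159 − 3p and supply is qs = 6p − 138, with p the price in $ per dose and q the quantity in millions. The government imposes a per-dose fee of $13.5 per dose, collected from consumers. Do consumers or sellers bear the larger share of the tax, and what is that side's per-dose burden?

Before the tax: set 159 − 3p = 6p − 138 → p* = $33, q* = 60.
With the tax collected from consumers, demand (in seller-price terms) shifts: qd = 159 − 3(p + 13.5).
New equilibrium: consumers pay $42, sellers receive $28.5, q = 33. (Wedge: pb − ps = 13.5.)
Per-dose burden: consumers $9, sellers $4.5.
Consumers take the larger share because demand is less price-elastic here (demand slope 3 vs supply slope 6).
The less price-elastic side of the market bears the larger share of a per-unit tax.

Consumers bear the larger share: $9 per dose.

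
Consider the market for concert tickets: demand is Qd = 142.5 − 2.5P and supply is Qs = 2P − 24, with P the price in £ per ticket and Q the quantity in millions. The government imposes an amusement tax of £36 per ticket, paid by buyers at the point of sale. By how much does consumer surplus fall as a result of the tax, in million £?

Consumer surplus falls by £480 million.

Without the tax, 142.5 − 2.5P = 2P − 24 gives 4.5P = 166.5, so P* = £37 and Q* = 50.
With the tax collected from buyers, demand (in seller-price terms) shifts: Qd = 142.5 − 2.5(P + 36).
Solving gives Q = 10 with buyers paying £53 and sellers receiving £17 (the £36 wedge).
ΔCS is the trapezoid between Q = 10 and Q = 50 of height £16: ½ · (50 + 10) · 16 = £480.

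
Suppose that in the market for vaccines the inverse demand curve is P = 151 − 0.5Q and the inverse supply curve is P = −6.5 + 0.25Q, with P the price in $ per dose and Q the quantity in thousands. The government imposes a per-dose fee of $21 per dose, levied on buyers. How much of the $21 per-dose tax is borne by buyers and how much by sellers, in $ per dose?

Buyers bear $14 per dose; sellers bear $7 per dose.

Inverting to Q(P) form: Qd = 302 − 2P; Qs = 4P + 26.
Before the tax: set 302 − 2P = 4P + 26 → P* = $46, Q* = 210.
With the tax collected from buyers, demand (in seller-price terms) shifts: Qd = 302 − 2(P + 21).
New equilibrium: buyers pay $60, sellers receive $39, Q = 182. (Wedge: Pb − Ps = 21.)
Burden on buyers: $14; on sellers: $7. (They sum to $21.)
The less price-elastic side of the market bears the larger share of a per-unit tax.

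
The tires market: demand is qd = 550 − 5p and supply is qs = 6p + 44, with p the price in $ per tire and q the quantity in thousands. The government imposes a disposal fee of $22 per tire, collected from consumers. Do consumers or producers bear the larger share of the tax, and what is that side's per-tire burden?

Without the tax, 550 − 5p = 6p + 44 gives 11p = 506, so p* = $46 and q* = 320.
With the tax collected from consumers, demand (in seller-price terms) shifts: qd = 550 − 5(p + 22).
New equilibrium: consumers pay $58, producers receive $36, q = 260. (Wedge: pb − ps = 22.)
Per-tire burden: consumers $12, producers $10.
Consumers take the larger share because demand is less price-elastic here (demand slope 5 vs supply slope 6).

Consumers bear the larger share: $12 per tire.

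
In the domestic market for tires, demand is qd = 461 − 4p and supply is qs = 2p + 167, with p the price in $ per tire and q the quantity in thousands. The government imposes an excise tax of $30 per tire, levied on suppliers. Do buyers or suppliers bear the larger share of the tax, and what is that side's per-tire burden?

Without the tax, 461 − 4p = 2p + 167 gives 6p = 294, so p* = $49 and q* = 265.
With the tax collected from suppliers, supply shifts: qs = 2(p − 30) + 167.
New equilibrium: buyers pay $59, suppliers receive $29, q = 225. (Wedge: pb − ps = 30.)
Per-tire burden: buyers $10, suppliers $20.
Suppliers take the larger share because supply is less price-elastic here (demand slope 4 vs supply slope 2).
The less price-elastic side of the market bears the larger share of a per-unit tax.

Suppliers bear the larger share: $20 per tire.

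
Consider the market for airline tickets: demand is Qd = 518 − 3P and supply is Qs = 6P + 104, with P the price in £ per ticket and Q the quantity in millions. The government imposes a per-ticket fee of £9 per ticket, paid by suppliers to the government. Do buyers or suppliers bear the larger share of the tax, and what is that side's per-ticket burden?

Without the tax, 518 − 3P = 6P + 104 gives 9P = 414, so P* = £46 and Q* = 380.
With the tax collected from suppliers, supply shifts: Qs = 6(P − 9) + 104.
New equilibrium: buyers pay £52, suppliers receive £43, Q = 362. (Wedge: Pb − Ps = 9.)
Per-ticket burden: buyers £6, suppliers £3.
Buyers take the larger share because demand is less price-elastic here (demand slope 3 vs supply slope 6).
The less price-elastic side of the market bears the larger share of a per-unit tax.

Buyers bear the larger share: £6 per ticket.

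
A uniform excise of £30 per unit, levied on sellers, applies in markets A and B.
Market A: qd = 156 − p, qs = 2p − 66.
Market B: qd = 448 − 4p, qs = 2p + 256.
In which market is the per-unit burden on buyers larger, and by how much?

Market A, by £10.

Market A: pre-tax p* = £74, q* = 82; post-tax q = 62; per-unit burden on buyers = £20.
Market B: pre-tax p* = £32, q* = 320; post-tax q = 280; per-unit burden on buyers = £10.
Difference: £20 vs £10 → market A is larger by £10.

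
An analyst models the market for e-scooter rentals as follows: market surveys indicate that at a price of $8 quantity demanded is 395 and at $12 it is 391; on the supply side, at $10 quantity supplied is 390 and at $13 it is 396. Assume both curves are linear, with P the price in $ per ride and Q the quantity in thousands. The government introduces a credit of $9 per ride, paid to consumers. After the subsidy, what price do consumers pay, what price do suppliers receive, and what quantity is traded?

Demand slope: (391 − 395)/(12 − 8) = -1, so Qd = 403 − P.
Supply slope: (396 − 390)/(13 − 10) = 2, so Qs = 2P + 370.
Without the subsidy, 403 − P = 2P + 370 gives 3P = 33, so P* = $11 and Q* = 392.
With a per-unit subsidy paid to consumers, each effectively pays P − 9, so demand becomes Qd = 403 − (P − 9).
New equilibrium: consumers pay $5, suppliers receive $14, Q = 398. (Wedge: Pb − Ps = −9.)

Consumers pay $5; suppliers receive $14; quantity = 398.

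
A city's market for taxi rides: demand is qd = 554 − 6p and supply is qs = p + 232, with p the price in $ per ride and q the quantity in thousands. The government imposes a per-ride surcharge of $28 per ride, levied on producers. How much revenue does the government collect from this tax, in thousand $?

Tax revenue = $7112 thousand.

Without the tax, 554 − 6p = p + 232 gives 7p = 322, so p* = $46 and q* = 278.
With the tax collected from producers, supply shifts: qs = (p − 28) + 232.
Solving gives q = 254 with consumers paying $50 and producers receiving $22 (the $28 wedge).
Revenue = t · Q = 28 · 254 = $7112.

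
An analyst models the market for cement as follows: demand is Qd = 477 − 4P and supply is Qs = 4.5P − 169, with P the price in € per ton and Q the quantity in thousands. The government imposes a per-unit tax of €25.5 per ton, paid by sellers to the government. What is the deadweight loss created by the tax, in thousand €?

Before the tax: set 477 − 4P = 4.5P − 169 → P* = €76, Q* = 173.
With the tax collected from sellers, supply shifts: Qs = 4.5(P − 25.5) − 169.
New equilibrium: buyers pay €89.5, sellers receive €64, Q = 119. (Wedge: Pb − Ps = 25.5.)
Quantity falls by |ΔQ| = |173 − 119| = 54.
DWL = ½ · t · |ΔQ| = ½ · 25.5 · 54 = €688.5.

Deadweight loss = €688.5 thousand.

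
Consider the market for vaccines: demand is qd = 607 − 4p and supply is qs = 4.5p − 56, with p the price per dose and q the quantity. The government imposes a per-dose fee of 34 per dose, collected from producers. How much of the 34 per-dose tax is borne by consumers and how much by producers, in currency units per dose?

Consumers bear 18 per dose; producers bear 16 per dose.

Before the tax: set 607 − 4p = 4.5p − 56 → p* = 78, q* = 295.
With the tax collected from producers, supply shifts: qs = 4.5(p − 34) − 56.
New equilibrium: consumers pay 96, producers receive 62, q = 223. (Wedge: pb − ps = 34.)
Burden on consumers: 18; on producers: 16. (They sum to 34.)
The less price-elastic side of the market bears the larger share of a per-unit tax.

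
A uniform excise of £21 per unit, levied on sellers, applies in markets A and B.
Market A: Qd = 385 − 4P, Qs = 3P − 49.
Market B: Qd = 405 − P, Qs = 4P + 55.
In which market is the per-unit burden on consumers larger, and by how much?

Market A: pre-tax P* = £62, Q* = 137; post-tax Q = 101; per-unit burden on consumers = £9.
Market B: pre-tax P* = £70, Q* = 335; post-tax Q = 318.2; per-unit burden on consumers = £16.8.
Difference: £9 vs £16.8 → market B is larger by £7.8.

Market B, by £7.8.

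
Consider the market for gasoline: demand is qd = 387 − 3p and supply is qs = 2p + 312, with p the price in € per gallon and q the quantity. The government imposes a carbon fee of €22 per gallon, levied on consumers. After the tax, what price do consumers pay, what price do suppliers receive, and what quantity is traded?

Before the tax: set 387 − 3p = 2p + 312 → p* = €15, q* = 342.
With the tax collected from consumers, demand (in seller-price terms) shifts: qd = 387 − 3(p + 22).
New equilibrium: consumers pay €23.8, suppliers receive €1.8, q = 315.6. (Wedge: pb − ps = 22.)
The less price-elastic side of the market bears the larger share of a per-unit tax.

Consumers pay €23.8; suppliers receive €1.8; quantity = 315.6.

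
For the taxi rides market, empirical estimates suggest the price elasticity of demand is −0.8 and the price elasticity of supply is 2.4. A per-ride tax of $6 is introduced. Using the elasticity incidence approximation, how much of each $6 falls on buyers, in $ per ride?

Incidence ratio: buyers' share ≈ εs / (εs + |εd|) = 2.4 / (2.4 + 0.8) = 0.75.
So buyers bear ≈ 0.75 × $6 = $4.5; sellers bear $1.5.

Buyers bear ≈ $4.5 per ride.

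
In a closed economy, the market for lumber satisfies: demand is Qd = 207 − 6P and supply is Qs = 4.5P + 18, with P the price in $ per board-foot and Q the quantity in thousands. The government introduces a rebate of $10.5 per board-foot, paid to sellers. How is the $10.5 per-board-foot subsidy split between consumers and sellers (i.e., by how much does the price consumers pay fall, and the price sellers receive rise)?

Consumers gain $4.5 per board-foot; sellers gain $6 per board-foot.

Without the subsidy, 207 − 6P = 4.5P + 18 gives 10.5P = 189, so P* = $18 and Q* = 99.
With a per-unit subsidy paid to sellers, each receives P + 10.5 per unit sold, so supply becomes Qs = 4.5(P + 10.5) + 18.
Solving gives Q = 126 with consumers paying $13.5 and sellers receiving $24 (the $10.5 wedge).
Gain to consumers: $4.5; to sellers: $6. (They sum to $10.5.)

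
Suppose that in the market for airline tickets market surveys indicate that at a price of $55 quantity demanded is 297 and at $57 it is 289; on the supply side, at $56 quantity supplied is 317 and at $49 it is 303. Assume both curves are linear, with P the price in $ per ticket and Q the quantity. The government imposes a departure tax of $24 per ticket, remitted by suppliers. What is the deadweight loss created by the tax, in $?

Deadweight loss = $384.

Demand slope: (289 − 297)/(57 − 55) = -4, so Qd = 517 − 4P.
Supply slope: (303 − 317)/(49 − 56) = 2, so Qs = 2P + 205.
Without the tax, 517 − 4P = 2P + 205 gives 6P = 312, so P* = $52 and Q* = 309.
With the tax collected from suppliers, supply shifts: Qs = 2(P − 24) + 205.
New equilibrium: buyers pay $60, suppliers receive $36, Q = 277. (Wedge: Pb − Ps = 24.)
Quantity falls by |ΔQ| = |309 − 277| = 32.
DWL = ½ · t · |ΔQ| = ½ · 24 · 32 = $384.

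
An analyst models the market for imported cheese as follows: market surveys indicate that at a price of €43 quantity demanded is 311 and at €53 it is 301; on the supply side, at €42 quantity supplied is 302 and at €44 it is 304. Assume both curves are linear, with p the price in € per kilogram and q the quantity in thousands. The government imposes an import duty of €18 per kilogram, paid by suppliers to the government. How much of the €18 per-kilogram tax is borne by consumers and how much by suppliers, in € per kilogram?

Demand slope: (301 − 311)/(53 − 43) = -1, so qd = 354 − p.
Supply slope: (304 − 302)/(44 − 42) = 1, so qs = p + 260.
Before the tax: set 354 − p = p + 260 → p* = €47, q* = 307.
With the tax collected from suppliers, supply shifts: qs = (p − 18) + 260.
Solving gives q = 298 with consumers paying €56 and suppliers receiving €38 (the €18 wedge).
Burden on consumers: €9; on suppliers: €9. (They sum to €18.)

Consumers bear €9 per kilogram; suppliers bear €9 per kilogram.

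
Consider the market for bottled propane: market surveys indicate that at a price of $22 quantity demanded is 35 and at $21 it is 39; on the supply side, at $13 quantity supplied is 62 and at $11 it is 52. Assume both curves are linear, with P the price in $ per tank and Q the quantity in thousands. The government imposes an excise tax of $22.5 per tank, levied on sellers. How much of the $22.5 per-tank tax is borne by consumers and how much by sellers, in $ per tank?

Consumers bear $12.5 per tank; sellers bear $10 per tank.

Demand slope: (39 − 35)/(21 − 22) = -4, so Qd = 123 − 4P.
Supply slope: (52 − 62)/(11 − 13) = 5, so Qs = 5P − 3.
Before the tax: set 123 − 4P = 5P − 3 → P* = $14, Q* = 67.
With the tax collected from sellers, supply shifts: Qs = 5(P − 22.5) − 3.
Solving gives Q = 17 with consumers paying $26.5 and sellers receiving $4 (the $22.5 wedge).
Burden on consumers: $12.5; on sellers: $10. (They sum to $22.5.)
The less price-elastic side of the market bears the larger share of a per-unit tax.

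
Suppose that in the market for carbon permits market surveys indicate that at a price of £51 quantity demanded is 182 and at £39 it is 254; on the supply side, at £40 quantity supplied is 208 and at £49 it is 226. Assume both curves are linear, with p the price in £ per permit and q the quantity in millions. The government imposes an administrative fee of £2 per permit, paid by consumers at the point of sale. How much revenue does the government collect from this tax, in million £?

Demand slope: (254 − 182)/(39 − 51) = -6, so qd = 488 − 6p.
Supply slope: (226 − 208)/(49 − 40) = 2, so qs = 2p + 128.
Before the tax: set 488 − 6p = 2p + 128 → p* = £45, q* = 218.
With the tax collected from consumers, demand (in seller-price terms) shifts: qd = 488 − 6(p + 2).
New equilibrium: consumers pay £45.5, suppliers receive £43.5, q = 215. (Wedge: pb − ps = 2.)
Revenue = t · Q = 2 · 215 = £430.

Tax revenue = £430 million.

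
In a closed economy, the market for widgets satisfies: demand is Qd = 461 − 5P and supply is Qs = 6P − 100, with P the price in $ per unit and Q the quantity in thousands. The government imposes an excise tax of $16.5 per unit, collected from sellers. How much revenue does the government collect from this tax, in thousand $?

Without the tax, 461 − 5P = 6P − 100 gives 11P = 561, so P* = $51 and Q* = 206.
With the tax collected from sellers, supply shifts: Qs = 6(P − 16.5) − 100.
Solving gives Q = 161 with buyers paying $60 and sellers receiving $43.5 (the $16.5 wedge).
Revenue = t · Q = 16.5 · 161 = $2656.5.

Tax revenue = $2656.5 thousand.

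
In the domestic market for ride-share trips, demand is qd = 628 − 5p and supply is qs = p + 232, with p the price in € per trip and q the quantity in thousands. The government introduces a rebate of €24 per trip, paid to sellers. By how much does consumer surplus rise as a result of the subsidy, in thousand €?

Without the subsidy, 628 − 5p = p + 232 gives 6p = 396, so p* = €66 and q* = 298.
With a per-unit subsidy paid to sellers, each receives p + 24 per unit sold, so supply becomes qs = (p + 24) + 232.
New equilibrium: consumers pay €62, sellers receive €86, q = 318. (Wedge: pb − ps = −24.)
ΔCS is the trapezoid between Q = 318 and Q = 298 of height €4: ½ · (298 + 318) · 4 = €1232.

Consumer surplus rises by €1232 thousand.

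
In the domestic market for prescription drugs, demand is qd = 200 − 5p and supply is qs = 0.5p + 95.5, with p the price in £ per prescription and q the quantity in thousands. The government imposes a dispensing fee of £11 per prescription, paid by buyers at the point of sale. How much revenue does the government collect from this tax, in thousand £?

Without the tax, 200 − 5p = 0.5p + 95.5 gives 5.5p = 104.5, so p* = £19 and q* = 105.
With the tax collected from buyers, demand (in seller-price terms) shifts: qd = 200 − 5(p + 11).
Solving gives q = 100 with buyers paying £20 and producers receiving £9 (the £11 wedge).
Revenue = t · Q = 11 · 100 = £1100.

Tax revenue = £1100 thousand.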